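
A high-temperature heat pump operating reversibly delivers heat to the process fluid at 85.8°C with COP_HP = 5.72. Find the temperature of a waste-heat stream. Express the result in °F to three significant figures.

73.5 °F

COP_HP = T_H/(T_H − T_C) gives T_H − T_C = T_H/COP.
With T_H = 358.95 K, T_C = 358.95 × (1 − 1/5.72) = 296.20 K.
Converting, 296.20 K = 73.48°F.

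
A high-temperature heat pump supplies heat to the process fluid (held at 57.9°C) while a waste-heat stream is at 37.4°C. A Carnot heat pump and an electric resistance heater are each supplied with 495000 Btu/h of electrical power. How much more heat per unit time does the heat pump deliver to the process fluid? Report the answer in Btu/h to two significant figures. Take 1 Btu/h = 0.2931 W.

7500000 Btu/h

In absolute terms T_C = 310.55 K and T_H = 331.05 K, so ΔT = 20.50 K.
COP_Carnot = T_H/ΔT = 331.05/20.50 = 16.15.
The heat pump delivers Q̇_H = COP × Ẇ = 7994000 Btu/h; the resistance heater delivers Ẇ = 495000 Btu/h.
Extra = (COP − 1)·Ẇ = 7499000 Btu/h.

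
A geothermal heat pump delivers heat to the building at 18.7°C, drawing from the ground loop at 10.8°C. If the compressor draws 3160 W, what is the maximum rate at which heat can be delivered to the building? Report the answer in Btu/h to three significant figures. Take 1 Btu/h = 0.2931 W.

398000 Btu/h

In absolute terms T_C = 283.95 K and T_H = 291.85 K, so ΔT = 7.900 K.
COP_Carnot = T_H/ΔT = 291.85/7.900 = 36.94.
Q̇_max = COP_Carnot × Ẇ = 36.94 × 3160 W = 116700 W = 398300 Btu/h.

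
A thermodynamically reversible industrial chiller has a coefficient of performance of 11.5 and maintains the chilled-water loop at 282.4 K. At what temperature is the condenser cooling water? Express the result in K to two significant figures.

COP_R = T_C/(T_H − T_C) gives T_H − T_C = T_C/COP.
With T_C = 282.40 K, T_H = 282.40 × (1 + 1/11.5) = 306.96 K.

310 K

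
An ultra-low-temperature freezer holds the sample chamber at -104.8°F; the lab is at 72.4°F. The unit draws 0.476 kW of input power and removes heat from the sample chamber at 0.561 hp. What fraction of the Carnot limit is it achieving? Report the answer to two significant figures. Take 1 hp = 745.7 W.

0.44

Converting, Q̇_C = 0.5610 hp = 0.4183 kW, so COP_actual = Q̇_C/Ẇ = 0.4183/0.4760 = 0.8789.
In absolute terms T_C = 197.15 K and T_H = 295.59 K, so ΔT = 98.44 K.
COP_Carnot = T_C/ΔT = 197.15/98.44 = 2.003.
η_II = COP_actual/COP_Carnot = 0.8789/2.003 = 0.4388.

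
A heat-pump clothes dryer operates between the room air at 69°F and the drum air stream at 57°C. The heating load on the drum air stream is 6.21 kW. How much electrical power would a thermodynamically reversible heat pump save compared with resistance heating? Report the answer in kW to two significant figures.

In absolute terms T_C = 293.71 K and T_H = 330.15 K, so ΔT = 36.44 K.
COP_Carnot = T_H/ΔT = 330.15/36.44 = 9.059.
Resistance heating needs Ẇ_res = Q̇_H = 6.210 kW; the reversible heat pump needs only Ẇ_hp = Q̇_H/COP = 0.6855 kW.
Saving = 6.210 − 0.6855 = 5.524 kW.

5.5 kW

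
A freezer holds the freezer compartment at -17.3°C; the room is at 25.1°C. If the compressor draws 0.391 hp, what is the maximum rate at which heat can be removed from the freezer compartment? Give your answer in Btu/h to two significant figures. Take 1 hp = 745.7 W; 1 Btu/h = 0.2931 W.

In absolute terms T_C = 255.85 K and T_H = 298.25 K, so ΔT = 42.40 K.
COP_Carnot = T_C/ΔT = 255.85/42.40 = 6.034.
Q̇_max = COP_Carnot × Ẇ = 6.034 × 0.3910 hp = 2.359 hp = 6003 Btu/h.

6000 Btu/h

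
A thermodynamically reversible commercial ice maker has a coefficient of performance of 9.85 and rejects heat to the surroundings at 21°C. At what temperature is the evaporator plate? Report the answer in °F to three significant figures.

For a Carnot refrigerator COP_R = T_C/(T_H − T_C), so T_C = COP·T_H/(1 + COP).
With T_H = 294.15 K, T_C = 9.85 × 294.15/10.85 = 267.04 K.
Converting, 267.04 K = 21.00°F.

21.0 °F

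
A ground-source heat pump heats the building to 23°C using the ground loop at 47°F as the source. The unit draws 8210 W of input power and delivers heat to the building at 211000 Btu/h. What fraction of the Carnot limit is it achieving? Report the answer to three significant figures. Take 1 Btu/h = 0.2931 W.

0.373

Converting, Q̇_H = 211000 Btu/h = 61840 W, so COP_actual = Q̇_H/Ẇ = 61840/8210 = 7.533.
In absolute terms T_C = 281.48 K and T_H = 296.15 K, so ΔT = 14.67 K.
COP_Carnot = T_H/ΔT = 296.15/14.67 = 20.19.
η_II = COP_actual/COP_Carnot = 7.533/20.19 = 0.3731.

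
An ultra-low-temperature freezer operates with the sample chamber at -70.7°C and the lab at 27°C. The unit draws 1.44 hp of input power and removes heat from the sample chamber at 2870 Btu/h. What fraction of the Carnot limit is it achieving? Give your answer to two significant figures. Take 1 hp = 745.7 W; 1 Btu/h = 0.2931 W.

Converting, Q̇_C = 2870 Btu/h = 1.128 hp, so COP_actual = Q̇_C/Ẇ = 1.128/1.440 = 0.7834.
In absolute terms T_C = 202.45 K and T_H = 300.15 K, so ΔT = 97.70 K.
COP_Carnot = T_C/ΔT = 202.45/97.70 = 2.072.
η_II = COP_actual/COP_Carnot = 0.7834/2.072 = 0.3780.

0.38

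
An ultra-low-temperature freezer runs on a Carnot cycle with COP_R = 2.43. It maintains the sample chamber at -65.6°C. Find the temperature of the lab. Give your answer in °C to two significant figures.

20 °C

COP_R = T_C/(T_H − T_C) gives T_H − T_C = T_C/COP.
With T_C = 207.55 K, T_H = 207.55 × (1 + 1/2.43) = 292.96 K.
Converting, 292.96 K = 19.81°C.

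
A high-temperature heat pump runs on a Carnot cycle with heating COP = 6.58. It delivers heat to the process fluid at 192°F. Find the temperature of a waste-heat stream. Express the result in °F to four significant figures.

92.96 °F

COP_HP = T_H/(T_H − T_C) gives T_H − T_C = T_H/COP.
With T_H = 362.04 K, T_C = 362.04 × (1 − 1/6.58) = 307.02 K.
Converting, 307.02 K = 92.96°F.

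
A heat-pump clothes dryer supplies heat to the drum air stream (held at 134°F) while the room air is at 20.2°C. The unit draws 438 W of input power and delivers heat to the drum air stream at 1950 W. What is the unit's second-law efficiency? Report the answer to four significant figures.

COP_actual = Q̇_H/Ẇ = 1950/438.0 = 4.452.
In absolute terms T_C = 293.35 K and T_H = 329.82 K, so ΔT = 36.47 K.
COP_Carnot = T_H/ΔT = 329.82/36.47 = 9.044.
η_II = COP_actual/COP_Carnot = 4.452/9.044 = 0.4922.

0.4922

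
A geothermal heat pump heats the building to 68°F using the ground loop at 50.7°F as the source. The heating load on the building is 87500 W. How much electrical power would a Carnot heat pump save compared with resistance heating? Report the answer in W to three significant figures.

In absolute terms T_C = 283.54 K and T_H = 293.15 K, so ΔT = 9.611 K.
COP_Carnot = T_H/ΔT = 293.15/9.611 = 30.50.
Resistance heating needs Ẇ_res = Q̇_H = 87500 W; the reversible heat pump needs only Ẇ_hp = Q̇_H/COP = 2869 W.
Saving = 87500 − 2869 = 84630 W.

84600 W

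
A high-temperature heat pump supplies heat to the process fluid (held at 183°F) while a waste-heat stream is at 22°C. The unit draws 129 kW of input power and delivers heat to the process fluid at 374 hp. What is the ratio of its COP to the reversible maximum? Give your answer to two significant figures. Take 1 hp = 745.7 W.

0.37

Converting, Q̇_H = 374.0 hp = 278.9 kW, so COP_actual = Q̇_H/Ẇ = 278.9/129.0 = 2.162.
In absolute terms T_C = 295.15 K and T_H = 357.04 K, so ΔT = 61.89 K.
COP_Carnot = T_H/ΔT = 357.04/61.89 = 5.769.
η_II = COP_actual/COP_Carnot = 2.162/5.769 = 0.3748.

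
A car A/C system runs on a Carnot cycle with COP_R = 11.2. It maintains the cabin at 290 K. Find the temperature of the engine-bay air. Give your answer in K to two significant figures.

320 K

COP_R = T_C/(T_H − T_C) gives T_H − T_C = T_C/COP.
With T_C = 290.00 K, T_H = 290.00 × (1 + 1/11.2) = 315.89 K.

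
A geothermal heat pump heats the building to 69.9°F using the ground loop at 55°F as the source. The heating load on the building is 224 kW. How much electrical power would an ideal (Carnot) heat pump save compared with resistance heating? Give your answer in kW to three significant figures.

In absolute terms T_C = 285.93 K and T_H = 294.21 K, so ΔT = 8.278 K.
COP_Carnot = T_H/ΔT = 294.21/8.278 = 35.54.
Resistance heating needs Ẇ_res = Q̇_H = 224.0 kW; the reversible heat pump needs only Ẇ_hp = Q̇_H/COP = 6.302 kW.
Saving = 224.0 − 6.302 = 217.7 kW.

218 kW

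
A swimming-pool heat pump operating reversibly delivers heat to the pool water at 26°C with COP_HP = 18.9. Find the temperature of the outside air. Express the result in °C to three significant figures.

10.2 °C

COP_HP = T_H/(T_H − T_C) gives T_H − T_C = T_H/COP.
With T_H = 299.15 K, T_C = 299.15 × (1 − 1/18.9) = 283.32 K.
Converting, 283.32 K = 10.17°C.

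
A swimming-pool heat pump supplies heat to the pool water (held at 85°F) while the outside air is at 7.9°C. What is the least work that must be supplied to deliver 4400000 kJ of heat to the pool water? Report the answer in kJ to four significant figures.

In absolute terms T_C = 281.05 K and T_H = 302.59 K, so ΔT = 21.54 K.
The reversible limit is COP_HP = T_H/ΔT = 14.05, so W_min = Q_H/COP = Q_H·ΔT/T_H.
W_min = 4400000 × 21.54/302.59 = 313300 kJ.

313300 kJ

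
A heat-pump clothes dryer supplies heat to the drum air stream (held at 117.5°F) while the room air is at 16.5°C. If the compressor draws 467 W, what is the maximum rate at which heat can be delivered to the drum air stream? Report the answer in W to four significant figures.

4830 W

In absolute terms T_C = 289.65 K and T_H = 320.65 K, so ΔT = 31.00 K.
COP_Carnot = T_H/ΔT = 320.65/31.00 = 10.34.
Q̇_max = COP_Carnot × Ẇ = 10.34 × 467.0 W = 4830 W.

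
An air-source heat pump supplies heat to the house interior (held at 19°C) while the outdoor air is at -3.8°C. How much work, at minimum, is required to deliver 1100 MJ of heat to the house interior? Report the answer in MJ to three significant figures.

85.8 MJ

In absolute terms T_C = 269.35 K and T_H = 292.15 K, so ΔT = 22.80 K.
The reversible limit is COP_HP = T_H/ΔT = 12.81, so W_min = Q_H/COP = Q_H·ΔT/T_H.
W_min = 1100 × 22.80/292.15 = 85.85 MJ.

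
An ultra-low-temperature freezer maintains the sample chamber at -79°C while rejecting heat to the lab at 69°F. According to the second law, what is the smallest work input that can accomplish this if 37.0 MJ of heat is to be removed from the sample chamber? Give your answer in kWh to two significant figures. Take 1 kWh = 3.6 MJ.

In absolute terms T_C = 194.15 K and T_H = 293.71 K, so ΔT = 99.56 K.
The reversible limit is COP_R = T_C/ΔT = 1.950, so W_min = Q_C/COP = Q_C·ΔT/T_C.
W_min = 37.00 × 99.56/194.15 = 18.97 MJ = 5.270 kWh.

5.3 kWh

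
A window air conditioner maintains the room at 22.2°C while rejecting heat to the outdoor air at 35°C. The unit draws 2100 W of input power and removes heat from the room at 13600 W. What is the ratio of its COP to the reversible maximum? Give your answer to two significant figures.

0.28

COP_actual = Q̇_C/Ẇ = 13600/2100 = 6.476.
In absolute terms T_C = 295.35 K and T_H = 308.15 K, so ΔT = 12.80 K.
COP_Carnot = T_C/ΔT = 295.35/12.80 = 23.07.
η_II = COP_actual/COP_Carnot = 6.476/23.07 = 0.2807.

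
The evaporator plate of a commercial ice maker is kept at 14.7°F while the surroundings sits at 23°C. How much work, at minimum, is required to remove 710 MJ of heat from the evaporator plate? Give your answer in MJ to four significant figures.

87.86 MJ

In absolute terms T_C = 263.54 K and T_H = 296.15 K, so ΔT = 32.61 K.
The reversible limit is COP_R = T_C/ΔT = 8.081, so W_min = Q_C/COP = Q_C·ΔT/T_C.
W_min = 710.0 × 32.61/263.54 = 87.86 MJ.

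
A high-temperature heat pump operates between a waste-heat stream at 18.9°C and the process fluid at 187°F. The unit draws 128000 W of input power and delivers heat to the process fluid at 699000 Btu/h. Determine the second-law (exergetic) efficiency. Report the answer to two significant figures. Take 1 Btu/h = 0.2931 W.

Converting, Q̇_H = 699000 Btu/h = 204900 W, so COP_actual = Q̇_H/Ẇ = 204900/128000 = 1.601.
In absolute terms T_C = 292.05 K and T_H = 359.26 K, so ΔT = 67.21 K.
COP_Carnot = T_H/ΔT = 359.26/67.21 = 5.345.
η_II = COP_actual/COP_Carnot = 1.601/5.345 = 0.2994.

0.30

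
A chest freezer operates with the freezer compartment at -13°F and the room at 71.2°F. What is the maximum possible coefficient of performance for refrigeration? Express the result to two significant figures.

In absolute terms T_C = 248.15 K and T_H = 294.93 K, so ΔT = 46.78 K.
For a reversible cycle, COP_Carnot = T_C/ΔT = 248.15/46.78 = 5.305.

5.3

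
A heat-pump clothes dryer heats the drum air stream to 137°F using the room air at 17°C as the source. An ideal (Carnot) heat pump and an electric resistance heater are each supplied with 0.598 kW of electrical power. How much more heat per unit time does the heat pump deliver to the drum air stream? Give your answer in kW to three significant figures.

4.20 kW

In absolute terms T_C = 290.15 K and T_H = 331.48 K, so ΔT = 41.33 K.
COP_Carnot = T_H/ΔT = 331.48/41.33 = 8.020.
The heat pump delivers Q̇_H = COP × Ẇ = 4.796 kW; the resistance heater delivers Ẇ = 0.5980 kW.
Extra = (COP − 1)·Ẇ = 4.198 kW.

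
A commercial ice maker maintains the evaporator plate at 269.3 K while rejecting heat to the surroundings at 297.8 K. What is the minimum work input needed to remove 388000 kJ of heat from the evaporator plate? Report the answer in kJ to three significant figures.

The reservoir spacing is ΔT = 297.8 − 269.3 = 28.50 K.
The reversible limit is COP_R = T_C/ΔT = 9.449, so W_min = Q_C/COP = Q_C·ΔT/T_C.
W_min = 388000 × 28.50/269.30 = 41060 kJ.

41100 kJ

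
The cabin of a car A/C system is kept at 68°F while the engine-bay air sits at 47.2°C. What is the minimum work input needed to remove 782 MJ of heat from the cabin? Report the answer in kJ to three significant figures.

72600 kJ

In absolute terms T_C = 293.15 K and T_H = 320.35 K, so ΔT = 27.20 K.
The reversible limit is COP_R = T_C/ΔT = 10.78, so W_min = Q_C/COP = Q_C·ΔT/T_C.
W_min = 782.0 × 27.20/293.15 = 72.56 MJ = 72560 kJ.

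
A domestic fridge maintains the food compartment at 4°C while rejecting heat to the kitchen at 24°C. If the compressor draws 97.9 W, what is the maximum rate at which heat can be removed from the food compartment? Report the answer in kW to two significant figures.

In absolute terms T_C = 277.15 K and T_H = 297.15 K, so ΔT = 20.00 K.
COP_Carnot = T_C/ΔT = 277.15/20.00 = 13.86.
Q̇_max = COP_Carnot × Ẇ = 13.86 × 97.90 W = 1357 W = 1.357 kW.

1.4 kW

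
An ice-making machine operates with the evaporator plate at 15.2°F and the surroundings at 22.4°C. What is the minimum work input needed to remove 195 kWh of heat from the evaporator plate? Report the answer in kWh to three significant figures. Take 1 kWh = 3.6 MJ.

23.5 kWh

In absolute terms T_C = 263.82 K and T_H = 295.55 K, so ΔT = 31.73 K.
The reversible limit is COP_R = T_C/ΔT = 8.314, so W_min = Q_C/COP = Q_C·ΔT/T_C.
W_min = 195.0 × 31.73/263.82 = 23.46 kWh.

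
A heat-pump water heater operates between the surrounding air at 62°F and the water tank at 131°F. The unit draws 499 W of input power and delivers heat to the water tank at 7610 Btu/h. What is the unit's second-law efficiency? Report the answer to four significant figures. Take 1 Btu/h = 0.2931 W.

Converting, Q̇_H = 7610 Btu/h = 2230 W, so COP_actual = Q̇_H/Ẇ = 2230/499.0 = 4.470.
In absolute terms T_C = 289.82 K and T_H = 328.15 K, so ΔT = 38.33 K.
COP_Carnot = T_H/ΔT = 328.15/38.33 = 8.560.
η_II = COP_actual/COP_Carnot = 4.470/8.560 = 0.5222.

0.5222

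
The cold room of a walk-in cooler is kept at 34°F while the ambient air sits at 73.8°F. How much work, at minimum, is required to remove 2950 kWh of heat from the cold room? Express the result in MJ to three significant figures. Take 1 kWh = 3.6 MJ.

In absolute terms T_C = 274.26 K and T_H = 296.37 K, so ΔT = 22.11 K.
The reversible limit is COP_R = T_C/ΔT = 12.40, so W_min = Q_C/COP = Q_C·ΔT/T_C.
W_min = 2950 × 22.11/274.26 = 237.8 kWh = 856.2 MJ.

856 MJ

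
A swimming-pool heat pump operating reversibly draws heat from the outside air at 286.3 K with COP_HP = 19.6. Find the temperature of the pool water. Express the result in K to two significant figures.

COP_HP = T_H/(T_H − T_C) rearranges to T_H = COP·T_C/(COP − 1).
With T_C = 286.30 K, T_H = 19.6 × 286.30/18.60 = 301.69 K.

300 K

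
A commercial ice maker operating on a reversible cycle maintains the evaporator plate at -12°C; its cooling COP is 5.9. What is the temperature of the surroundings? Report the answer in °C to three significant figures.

COP_R = T_C/(T_H − T_C) gives T_H − T_C = T_C/COP.
With T_C = 261.15 K, T_H = 261.15 × (1 + 1/5.9) = 305.41 K.
Converting, 305.41 K = 32.26°C.

32.3 °C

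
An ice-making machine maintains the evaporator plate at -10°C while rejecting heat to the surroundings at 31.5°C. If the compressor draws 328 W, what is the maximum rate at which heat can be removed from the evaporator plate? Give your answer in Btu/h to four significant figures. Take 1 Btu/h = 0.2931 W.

7096 Btu/h

In absolute terms T_C = 263.15 K and T_H = 304.65 K, so ΔT = 41.50 K.
COP_Carnot = T_C/ΔT = 263.15/41.50 = 6.341.
Q̇_max = COP_Carnot × Ẇ = 6.341 × 328.0 W = 2080 W = 7096 Btu/h.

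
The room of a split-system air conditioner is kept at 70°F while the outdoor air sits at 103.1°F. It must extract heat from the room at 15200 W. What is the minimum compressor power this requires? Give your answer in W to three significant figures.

950 W

In absolute terms T_C = 294.26 K and T_H = 312.65 K, so ΔT = 18.39 K.
COP_Carnot = T_C/ΔT = 294.26/18.39 = 16.00.
Ẇ_min = Q̇/COP_Carnot = 15200/16.00 = 949.9 W.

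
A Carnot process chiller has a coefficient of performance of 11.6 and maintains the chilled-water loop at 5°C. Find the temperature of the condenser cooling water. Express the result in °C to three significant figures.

COP_R = T_C/(T_H − T_C) gives T_H − T_C = T_C/COP.
With T_C = 278.15 K, T_H = 278.15 × (1 + 1/11.6) = 302.13 K.
Converting, 302.13 K = 28.98°C.

29.0 °C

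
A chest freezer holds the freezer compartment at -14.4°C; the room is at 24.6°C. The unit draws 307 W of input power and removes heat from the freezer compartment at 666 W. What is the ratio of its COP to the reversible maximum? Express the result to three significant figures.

0.327

COP_actual = Q̇_C/Ẇ = 666.0/307.0 = 2.169.
In absolute terms T_C = 258.75 K and T_H = 297.75 K, so ΔT = 39.00 K.
COP_Carnot = T_C/ΔT = 258.75/39.00 = 6.635.
η_II = COP_actual/COP_Carnot = 2.169/6.635 = 0.3270.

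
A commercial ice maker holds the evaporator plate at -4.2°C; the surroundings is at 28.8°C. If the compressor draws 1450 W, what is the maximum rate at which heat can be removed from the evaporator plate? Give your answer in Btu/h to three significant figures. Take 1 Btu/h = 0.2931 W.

40300 Btu/h

In absolute terms T_C = 268.95 K and T_H = 301.95 K, so ΔT = 33.00 K.
COP_Carnot = T_C/ΔT = 268.95/33.00 = 8.150.
Q̇_max = COP_Carnot × Ẇ = 8.150 × 1450 W = 11820 W = 40320 Btu/h.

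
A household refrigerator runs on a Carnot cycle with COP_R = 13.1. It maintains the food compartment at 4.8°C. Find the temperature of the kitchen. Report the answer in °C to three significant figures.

26.0 °C

COP_R = T_C/(T_H − T_C) gives T_H − T_C = T_C/COP.
With T_C = 277.95 K, T_H = 277.95 × (1 + 1/13.1) = 299.17 K.
Converting, 299.17 K = 26.02°C.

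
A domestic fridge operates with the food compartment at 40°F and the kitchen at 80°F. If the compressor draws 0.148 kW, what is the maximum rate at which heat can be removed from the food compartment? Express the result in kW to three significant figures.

In absolute terms T_C = 277.59 K and T_H = 299.82 K, so ΔT = 22.22 K.
COP_Carnot = T_C/ΔT = 277.59/22.22 = 12.49.
Q̇_max = COP_Carnot × Ẇ = 12.49 × 0.1480 kW = 1.849 kW.

1.85 kW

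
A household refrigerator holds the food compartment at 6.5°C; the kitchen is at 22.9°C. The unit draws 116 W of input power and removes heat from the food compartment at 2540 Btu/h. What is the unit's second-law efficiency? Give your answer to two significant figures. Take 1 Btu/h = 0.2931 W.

Converting, Q̇_C = 2540 Btu/h = 744.5 W, so COP_actual = Q̇_C/Ẇ = 744.5/116.0 = 6.418.
In absolute terms T_C = 279.65 K and T_H = 296.05 K, so ΔT = 16.40 K.
COP_Carnot = T_C/ΔT = 279.65/16.40 = 17.05.
η_II = COP_actual/COP_Carnot = 6.418/17.05 = 0.3764.

0.38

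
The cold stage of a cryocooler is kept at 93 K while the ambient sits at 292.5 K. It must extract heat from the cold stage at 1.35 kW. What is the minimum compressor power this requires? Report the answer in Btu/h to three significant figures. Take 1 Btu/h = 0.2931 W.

The reservoir spacing is ΔT = 292.5 − 93 = 199.5 K.
COP_Carnot = T_C/ΔT = 93.00/199.5 = 0.4662.
Ẇ_min = Q̇/COP_Carnot = 1.350/0.4662 = 2.896 kW = 9880 Btu/h.

9880 Btu/h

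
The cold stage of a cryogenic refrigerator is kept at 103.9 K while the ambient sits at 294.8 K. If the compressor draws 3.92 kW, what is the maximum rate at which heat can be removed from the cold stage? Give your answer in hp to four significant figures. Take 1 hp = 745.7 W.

The reservoir spacing is ΔT = 294.8 − 103.9 = 190.9 K.
COP_Carnot = T_C/ΔT = 103.90/190.9 = 0.5443.
Q̇_max = COP_Carnot × Ẇ = 0.5443 × 3.920 kW = 2.134 kW = 2.861 hp.

2.861 hp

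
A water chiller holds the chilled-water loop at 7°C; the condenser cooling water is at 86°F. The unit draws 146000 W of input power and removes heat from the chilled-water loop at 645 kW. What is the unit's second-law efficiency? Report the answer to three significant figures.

Converting, Q̇_C = 645.0 kW = 645000 W, so COP_actual = Q̇_C/Ẇ = 645000/146000 = 4.418.
In absolute terms T_C = 280.15 K and T_H = 303.15 K, so ΔT = 23.00 K.
COP_Carnot = T_C/ΔT = 280.15/23.00 = 12.18.
η_II = COP_actual/COP_Carnot = 4.418/12.18 = 0.3627.

0.363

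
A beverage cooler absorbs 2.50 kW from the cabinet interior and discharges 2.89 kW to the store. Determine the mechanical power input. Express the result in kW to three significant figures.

For a cyclic device the first law requires Q̇_H = Q̇_C + Ẇ.
Ẇ = Q̇_H − Q̇_C = 0.3900 kW.

0.390 kW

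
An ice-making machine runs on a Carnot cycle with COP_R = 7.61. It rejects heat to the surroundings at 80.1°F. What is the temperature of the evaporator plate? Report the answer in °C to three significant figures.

For a Carnot refrigerator COP_R = T_C/(T_H − T_C), so T_C = COP·T_H/(1 + COP).
With T_H = 299.87 K, T_C = 7.61 × 299.87/8.610 = 265.04 K.
Converting, 265.04 K = -8.11°C.

-8.11 °C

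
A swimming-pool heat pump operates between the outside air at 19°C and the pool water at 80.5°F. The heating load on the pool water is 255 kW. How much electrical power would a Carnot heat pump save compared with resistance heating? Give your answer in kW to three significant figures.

In absolute terms T_C = 292.15 K and T_H = 300.09 K, so ΔT = 7.944 K.
COP_Carnot = T_H/ΔT = 300.09/7.944 = 37.77.
Resistance heating needs Ẇ_res = Q̇_H = 255.0 kW; the reversible heat pump needs only Ẇ_hp = Q̇_H/COP = 6.751 kW.
Saving = 255.0 − 6.751 = 248.2 kW.

248 kW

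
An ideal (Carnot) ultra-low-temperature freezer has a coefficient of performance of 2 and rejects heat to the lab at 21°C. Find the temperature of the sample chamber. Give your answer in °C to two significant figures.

For a Carnot refrigerator COP_R = T_C/(T_H − T_C), so T_C = COP·T_H/(1 + COP).
With T_H = 294.15 K, T_C = 2 × 294.15/3.000 = 196.10 K.
Converting, 196.10 K = -77.05°C.

-77 °C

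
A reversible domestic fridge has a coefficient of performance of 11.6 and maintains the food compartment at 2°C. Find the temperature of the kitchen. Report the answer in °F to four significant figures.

COP_R = T_C/(T_H − T_C) gives T_H − T_C = T_C/COP.
With T_C = 275.15 K, T_H = 275.15 × (1 + 1/11.6) = 298.87 K.
Converting, 298.87 K = 78.30°F.

78.30 °F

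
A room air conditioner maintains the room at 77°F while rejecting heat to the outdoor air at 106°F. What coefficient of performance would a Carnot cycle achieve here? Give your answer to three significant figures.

In absolute terms T_C = 298.15 K and T_H = 314.26 K, so ΔT = 16.11 K.
For a reversible cycle, COP_Carnot = T_C/ΔT = 298.15/16.11 = 18.51.

18.5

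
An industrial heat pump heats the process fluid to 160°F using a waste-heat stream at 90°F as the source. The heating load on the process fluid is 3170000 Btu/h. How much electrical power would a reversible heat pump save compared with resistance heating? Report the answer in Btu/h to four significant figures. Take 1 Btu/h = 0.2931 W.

2812000 Btu/h

In absolute terms T_C = 305.37 K and T_H = 344.26 K, so ΔT = 38.89 K.
COP_Carnot = T_H/ΔT = 344.26/38.89 = 8.852.
Resistance heating needs Ẇ_res = Q̇_H = 3170000 Btu/h; the reversible heat pump needs only Ẇ_hp = Q̇_H/COP = 358100 Btu/h.
Saving = 3170000 − 358100 = 2812000 Btu/h.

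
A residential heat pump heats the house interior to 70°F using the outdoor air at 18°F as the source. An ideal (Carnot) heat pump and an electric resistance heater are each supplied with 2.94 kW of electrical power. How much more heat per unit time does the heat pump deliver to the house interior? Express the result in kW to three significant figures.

27.0 kW

In absolute terms T_C = 265.37 K and T_H = 294.26 K, so ΔT = 28.89 K.
COP_Carnot = T_H/ΔT = 294.26/28.89 = 10.19.
The heat pump delivers Q̇_H = COP × Ẇ = 29.95 kW; the resistance heater delivers Ẇ = 2.940 kW.
Extra = (COP − 1)·Ẇ = 27.01 kW.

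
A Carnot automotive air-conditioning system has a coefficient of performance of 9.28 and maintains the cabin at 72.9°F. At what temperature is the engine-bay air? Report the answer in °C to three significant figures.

54.6 °C

COP_R = T_C/(T_H − T_C) gives T_H − T_C = T_C/COP.
With T_C = 295.87 K, T_H = 295.87 × (1 + 1/9.28) = 327.76 K.
Converting, 327.76 K = 54.61°C.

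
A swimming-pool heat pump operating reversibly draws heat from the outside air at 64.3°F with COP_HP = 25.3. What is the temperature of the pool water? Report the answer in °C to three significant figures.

29.9 °C

COP_HP = T_H/(T_H − T_C) rearranges to T_H = COP·T_C/(COP − 1).
With T_C = 291.09 K, T_H = 25.3 × 291.09/24.30 = 303.07 K.
Converting, 303.07 K = 29.92°C.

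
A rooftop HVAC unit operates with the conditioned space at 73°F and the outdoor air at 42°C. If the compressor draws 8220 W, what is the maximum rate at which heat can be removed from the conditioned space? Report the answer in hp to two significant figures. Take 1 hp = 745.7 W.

170 hp

In absolute terms T_C = 295.93 K and T_H = 315.15 K, so ΔT = 19.22 K.
COP_Carnot = T_C/ΔT = 295.93/19.22 = 15.40.
Q̇_max = COP_Carnot × Ẇ = 15.40 × 8220 W = 126500 W = 169.7 hp.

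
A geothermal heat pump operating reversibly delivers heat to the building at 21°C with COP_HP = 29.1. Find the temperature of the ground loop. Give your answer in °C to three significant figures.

10.9 °C

COP_HP = T_H/(T_H − T_C) gives T_H − T_C = T_H/COP.
With T_H = 294.15 K, T_C = 294.15 × (1 − 1/29.1) = 284.04 K.
Converting, 284.04 K = 10.89°C.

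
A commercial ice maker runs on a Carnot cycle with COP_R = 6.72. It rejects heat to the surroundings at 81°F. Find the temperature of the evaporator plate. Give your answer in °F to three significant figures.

11.0 °F

For a Carnot refrigerator COP_R = T_C/(T_H − T_C), so T_C = COP·T_H/(1 + COP).
With T_H = 300.37 K, T_C = 6.72 × 300.37/7.720 = 261.46 K.
Converting, 261.46 K = 10.97°F.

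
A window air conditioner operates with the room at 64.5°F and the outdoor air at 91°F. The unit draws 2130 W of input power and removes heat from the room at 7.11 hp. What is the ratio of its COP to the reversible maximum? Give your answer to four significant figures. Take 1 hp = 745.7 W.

Converting, Q̇_C = 7.110 hp = 5302 W, so COP_actual = Q̇_C/Ẇ = 5302/2130 = 2.489.
In absolute terms T_C = 291.21 K and T_H = 305.93 K, so ΔT = 14.72 K.
COP_Carnot = T_C/ΔT = 291.21/14.72 = 19.78.
η_II = COP_actual/COP_Carnot = 2.489/19.78 = 0.1258.

0.1258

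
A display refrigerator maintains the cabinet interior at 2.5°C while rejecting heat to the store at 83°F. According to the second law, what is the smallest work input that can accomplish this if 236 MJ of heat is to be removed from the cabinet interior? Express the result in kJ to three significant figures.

22100 kJ

In absolute terms T_C = 275.65 K and T_H = 301.48 K, so ΔT = 25.83 K.
The reversible limit is COP_R = T_C/ΔT = 10.67, so W_min = Q_C/COP = Q_C·ΔT/T_C.
W_min = 236.0 × 25.83/275.65 = 22.12 MJ = 22120 kJ.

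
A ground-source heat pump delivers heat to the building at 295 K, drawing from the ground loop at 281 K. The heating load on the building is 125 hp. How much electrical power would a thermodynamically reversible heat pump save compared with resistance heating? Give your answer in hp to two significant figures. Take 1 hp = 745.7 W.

The reservoir spacing is ΔT = 295 − 281 = 14.00 K.
COP_Carnot = T_H/ΔT = 295.00/14.00 = 21.07.
Resistance heating needs Ẇ_res = Q̇_H = 125.0 hp; the reversible heat pump needs only Ẇ_hp = Q̇_H/COP = 5.932 hp.
Saving = 125.0 − 5.932 = 119.1 hp.

120 hp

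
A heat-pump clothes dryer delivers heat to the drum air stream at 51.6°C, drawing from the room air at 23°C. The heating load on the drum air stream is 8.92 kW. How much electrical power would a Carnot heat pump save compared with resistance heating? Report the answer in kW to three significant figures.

8.13 kW

In absolute terms T_C = 296.15 K and T_H = 324.75 K, so ΔT = 28.60 K.
COP_Carnot = T_H/ΔT = 324.75/28.60 = 11.35.
Resistance heating needs Ẇ_res = Q̇_H = 8.920 kW; the reversible heat pump needs only Ẇ_hp = Q̇_H/COP = 0.7856 kW.
Saving = 8.920 − 0.7856 = 8.134 kW.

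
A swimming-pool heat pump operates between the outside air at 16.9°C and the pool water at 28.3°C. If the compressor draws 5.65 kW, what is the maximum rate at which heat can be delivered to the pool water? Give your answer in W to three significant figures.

149000 W

In absolute terms T_C = 290.05 K and T_H = 301.45 K, so ΔT = 11.40 K.
COP_Carnot = T_H/ΔT = 301.45/11.40 = 26.44.
Q̇_max = COP_Carnot × Ẇ = 26.44 × 5.650 kW = 149.4 kW = 149400 W.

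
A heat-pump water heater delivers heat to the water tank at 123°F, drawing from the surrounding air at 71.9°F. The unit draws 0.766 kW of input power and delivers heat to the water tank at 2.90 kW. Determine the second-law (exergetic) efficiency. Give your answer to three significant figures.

COP_actual = Q̇_H/Ẇ = 2.900/0.7660 = 3.786.
In absolute terms T_C = 295.32 K and T_H = 323.71 K, so ΔT = 28.39 K.
COP_Carnot = T_H/ΔT = 323.71/28.39 = 11.40.
η_II = COP_actual/COP_Carnot = 3.786/11.40 = 0.3320.

0.332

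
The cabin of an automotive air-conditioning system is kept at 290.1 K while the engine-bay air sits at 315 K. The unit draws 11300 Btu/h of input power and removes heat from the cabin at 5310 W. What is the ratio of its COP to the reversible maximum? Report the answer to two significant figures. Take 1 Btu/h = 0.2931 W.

0.14

Converting, Q̇_C = 5310 W = 18120 Btu/h, so COP_actual = Q̇_C/Ẇ = 18120/11300 = 1.603.
The reservoir spacing is ΔT = 315 − 290.1 = 24.90 K.
COP_Carnot = T_C/ΔT = 290.10/24.90 = 11.65.
η_II = COP_actual/COP_Carnot = 1.603/11.65 = 0.1376.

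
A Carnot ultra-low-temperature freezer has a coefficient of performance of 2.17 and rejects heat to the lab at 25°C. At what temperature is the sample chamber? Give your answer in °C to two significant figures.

-69 °C

For a Carnot refrigerator COP_R = T_C/(T_H − T_C), so T_C = COP·T_H/(1 + COP).
With T_H = 298.15 K, T_C = 2.17 × 298.15/3.170 = 204.10 K.
Converting, 204.10 K = -69.05°C.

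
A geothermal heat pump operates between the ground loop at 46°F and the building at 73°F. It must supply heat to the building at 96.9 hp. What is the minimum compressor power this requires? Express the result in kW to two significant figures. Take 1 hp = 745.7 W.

3.7 kW

In absolute terms T_C = 280.93 K and T_H = 295.93 K, so ΔT = 15.00 K.
COP_Carnot = T_H/ΔT = 295.93/15.00 = 19.73.
Ẇ_min = Q̇/COP_Carnot = 96.90/19.73 = 4.912 hp = 3.663 kW.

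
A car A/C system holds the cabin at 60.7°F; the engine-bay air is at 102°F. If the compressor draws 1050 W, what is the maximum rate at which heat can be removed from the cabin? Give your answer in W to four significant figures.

13230 W

In absolute terms T_C = 289.09 K and T_H = 312.04 K, so ΔT = 22.94 K.
COP_Carnot = T_C/ΔT = 289.09/22.94 = 12.60.
Q̇_max = COP_Carnot × Ẇ = 12.60 × 1050 W = 13230 W.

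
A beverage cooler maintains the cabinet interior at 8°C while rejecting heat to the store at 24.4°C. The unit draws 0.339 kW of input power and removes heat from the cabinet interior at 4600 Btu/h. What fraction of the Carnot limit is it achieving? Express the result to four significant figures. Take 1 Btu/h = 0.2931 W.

Converting, Q̇_C = 4600 Btu/h = 1.348 kW, so COP_actual = Q̇_C/Ẇ = 1.348/0.3390 = 3.977.
In absolute terms T_C = 281.15 K and T_H = 297.55 K, so ΔT = 16.40 K.
COP_Carnot = T_C/ΔT = 281.15/16.40 = 17.14.
η_II = COP_actual/COP_Carnot = 3.977/17.14 = 0.2320.

0.2320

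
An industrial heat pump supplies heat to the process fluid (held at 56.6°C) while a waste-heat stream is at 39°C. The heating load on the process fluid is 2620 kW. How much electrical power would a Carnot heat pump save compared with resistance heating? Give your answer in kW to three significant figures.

In absolute terms T_C = 312.15 K and T_H = 329.75 K, so ΔT = 17.60 K.
COP_Carnot = T_H/ΔT = 329.75/17.60 = 18.74.
Resistance heating needs Ẇ_res = Q̇_H = 2620 kW; the reversible heat pump needs only Ẇ_hp = Q̇_H/COP = 139.8 kW.
Saving = 2620 − 139.8 = 2480 kW.

2480 kW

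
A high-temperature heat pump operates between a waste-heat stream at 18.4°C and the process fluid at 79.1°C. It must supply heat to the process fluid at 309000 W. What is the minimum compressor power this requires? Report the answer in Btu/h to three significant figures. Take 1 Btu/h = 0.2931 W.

182000 Btu/h

In absolute terms T_C = 291.55 K and T_H = 352.25 K, so ΔT = 60.70 K.
COP_Carnot = T_H/ΔT = 352.25/60.70 = 5.803.
Ẇ_min = Q̇/COP_Carnot = 309000/5.803 = 53250 W = 181700 Btu/h.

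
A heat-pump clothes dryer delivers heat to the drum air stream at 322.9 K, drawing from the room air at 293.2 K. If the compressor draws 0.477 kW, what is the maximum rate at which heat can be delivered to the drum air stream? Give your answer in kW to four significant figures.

The reservoir spacing is ΔT = 322.9 − 293.2 = 29.70 K.
COP_Carnot = T_H/ΔT = 322.90/29.70 = 10.87.
Q̇_max = COP_Carnot × Ẇ = 10.87 × 0.4770 kW = 5.186 kW.

5.186 kW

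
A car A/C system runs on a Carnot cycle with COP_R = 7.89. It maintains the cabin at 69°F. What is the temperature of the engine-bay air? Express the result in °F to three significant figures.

COP_R = T_C/(T_H − T_C) gives T_H − T_C = T_C/COP.
With T_C = 293.71 K, T_H = 293.71 × (1 + 1/7.89) = 330.93 K.
Converting, 330.93 K = 136.01°F.

136 °F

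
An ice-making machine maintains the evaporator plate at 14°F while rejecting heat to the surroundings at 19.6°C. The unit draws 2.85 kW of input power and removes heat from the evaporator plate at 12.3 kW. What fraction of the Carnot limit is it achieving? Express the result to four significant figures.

COP_actual = Q̇_C/Ẇ = 12.30/2.850 = 4.316.
In absolute terms T_C = 263.15 K and T_H = 292.75 K, so ΔT = 29.60 K.
COP_Carnot = T_C/ΔT = 263.15/29.60 = 8.890.
η_II = COP_actual/COP_Carnot = 4.316/8.890 = 0.4855.

0.4855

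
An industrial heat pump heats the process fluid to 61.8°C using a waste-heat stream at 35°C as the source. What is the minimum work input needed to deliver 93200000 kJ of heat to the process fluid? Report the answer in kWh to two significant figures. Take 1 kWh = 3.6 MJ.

2100 kWh

In absolute terms T_C = 308.15 K and T_H = 334.95 K, so ΔT = 26.80 K.
The reversible limit is COP_HP = T_H/ΔT = 12.50, so W_min = Q_H/COP = Q_H·ΔT/T_H.
W_min = 93200000 × 26.80/334.95 = 7457000 kJ = 2071 kWh.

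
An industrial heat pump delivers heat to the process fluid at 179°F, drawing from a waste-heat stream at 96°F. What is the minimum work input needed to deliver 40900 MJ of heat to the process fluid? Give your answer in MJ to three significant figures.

5320 MJ

In absolute terms T_C = 308.71 K and T_H = 354.82 K, so ΔT = 46.11 K.
The reversible limit is COP_HP = T_H/ΔT = 7.695, so W_min = Q_H/COP = Q_H·ΔT/T_H.
W_min = 40900 × 46.11/354.82 = 5315 MJ.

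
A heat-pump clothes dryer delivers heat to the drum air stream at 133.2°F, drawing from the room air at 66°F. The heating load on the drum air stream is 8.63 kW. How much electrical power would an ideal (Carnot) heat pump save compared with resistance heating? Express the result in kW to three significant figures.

7.65 kW

In absolute terms T_C = 292.04 K and T_H = 329.37 K, so ΔT = 37.33 K.
COP_Carnot = T_H/ΔT = 329.37/37.33 = 8.822.
Resistance heating needs Ẇ_res = Q̇_H = 8.630 kW; the reversible heat pump needs only Ẇ_hp = Q̇_H/COP = 0.9782 kW.
Saving = 8.630 − 0.9782 = 7.652 kW.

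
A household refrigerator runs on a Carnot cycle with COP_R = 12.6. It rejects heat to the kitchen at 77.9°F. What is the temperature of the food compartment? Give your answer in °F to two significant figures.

38 °F

For a Carnot refrigerator COP_R = T_C/(T_H − T_C), so T_C = COP·T_H/(1 + COP).
With T_H = 298.65 K, T_C = 12.6 × 298.65/13.60 = 276.69 K.
Converting, 276.69 K = 38.37°F.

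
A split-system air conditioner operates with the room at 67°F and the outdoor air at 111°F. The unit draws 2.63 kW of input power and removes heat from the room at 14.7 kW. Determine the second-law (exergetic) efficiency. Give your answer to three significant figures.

0.467

COP_actual = Q̇_C/Ẇ = 14.70/2.630 = 5.589.
In absolute terms T_C = 292.59 K and T_H = 317.04 K, so ΔT = 24.44 K.
COP_Carnot = T_C/ΔT = 292.59/24.44 = 11.97.
η_II = COP_actual/COP_Carnot = 5.589/11.97 = 0.4670.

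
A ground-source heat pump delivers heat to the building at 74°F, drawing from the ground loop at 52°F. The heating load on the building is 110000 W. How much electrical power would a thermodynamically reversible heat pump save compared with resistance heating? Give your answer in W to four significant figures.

In absolute terms T_C = 284.26 K and T_H = 296.48 K, so ΔT = 12.22 K.
COP_Carnot = T_H/ΔT = 296.48/12.22 = 24.26.
Resistance heating needs Ẇ_res = Q̇_H = 110000 W; the reversible heat pump needs only Ẇ_hp = Q̇_H/COP = 4535 W.
Saving = 110000 − 4535 = 105500 W.

105500 W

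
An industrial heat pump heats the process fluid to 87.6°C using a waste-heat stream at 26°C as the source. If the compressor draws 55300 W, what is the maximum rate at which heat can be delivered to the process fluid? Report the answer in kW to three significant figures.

In absolute terms T_C = 299.15 K and T_H = 360.75 K, so ΔT = 61.60 K.
COP_Carnot = T_H/ΔT = 360.75/61.60 = 5.856.
Q̇_max = COP_Carnot × Ẇ = 5.856 × 55300 W = 323900 W = 323.9 kW.

324 kW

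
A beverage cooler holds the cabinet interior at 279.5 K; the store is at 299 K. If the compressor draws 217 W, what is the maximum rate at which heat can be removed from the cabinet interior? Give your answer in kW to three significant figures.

3.11 kW

The reservoir spacing is ΔT = 299 − 279.5 = 19.50 K.
COP_Carnot = T_C/ΔT = 279.50/19.50 = 14.33.
Q̇_max = COP_Carnot × Ẇ = 14.33 × 217.0 W = 3110 W = 3.110 kW.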